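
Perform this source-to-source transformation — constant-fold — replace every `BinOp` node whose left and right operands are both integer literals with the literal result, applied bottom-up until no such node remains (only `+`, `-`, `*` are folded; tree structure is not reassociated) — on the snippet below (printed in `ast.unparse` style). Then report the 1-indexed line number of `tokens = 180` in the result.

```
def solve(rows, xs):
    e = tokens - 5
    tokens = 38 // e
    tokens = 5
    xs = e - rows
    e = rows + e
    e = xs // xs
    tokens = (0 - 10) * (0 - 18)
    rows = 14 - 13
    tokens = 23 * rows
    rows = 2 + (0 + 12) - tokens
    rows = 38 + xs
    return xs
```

Transformed code:
def solve(rows, xs):
    e = tokens - 5
    tokens = 38 // e
    tokens = 5
    xs = e - rows
    e = rows + e
    e = xs // xs
    tokens = 180
    rows = 1
    tokens = 23 * rows
    rows = 14 - tokens
    rows = 38 + xs
    return xs

8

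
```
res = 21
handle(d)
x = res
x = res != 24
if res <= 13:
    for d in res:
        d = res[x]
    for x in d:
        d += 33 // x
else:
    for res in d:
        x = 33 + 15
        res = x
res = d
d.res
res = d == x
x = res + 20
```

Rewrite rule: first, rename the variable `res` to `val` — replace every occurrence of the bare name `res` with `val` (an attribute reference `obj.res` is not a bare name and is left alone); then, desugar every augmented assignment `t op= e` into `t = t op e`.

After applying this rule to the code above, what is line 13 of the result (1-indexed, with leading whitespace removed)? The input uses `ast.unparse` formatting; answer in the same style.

Transformed code:
val = 21
handle(d)
x = val
x = val != 24
if val <= 13:
    for d in val:
        d = val[x]
    for x in d:
        d = d + 33 // x
else:
    for val in d:
        x = 33 + 15
        val = x
val = d
d.res
val = d == x
x = val + 20

val = x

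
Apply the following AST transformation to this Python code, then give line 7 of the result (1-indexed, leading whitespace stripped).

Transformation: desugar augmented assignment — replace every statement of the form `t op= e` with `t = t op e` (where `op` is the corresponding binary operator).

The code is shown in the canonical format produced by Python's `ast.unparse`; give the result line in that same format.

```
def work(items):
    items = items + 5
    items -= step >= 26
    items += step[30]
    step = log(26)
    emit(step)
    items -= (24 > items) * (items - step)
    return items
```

Transformed code:
def work(items):
    items = items + 5
    items = items - (step >= 26)
    items = items + step[30]
    step = log(26)
    emit(step)
    items = items - (24 > items) * (items - step)
    return items

items = items - (24 > items) * (items - step)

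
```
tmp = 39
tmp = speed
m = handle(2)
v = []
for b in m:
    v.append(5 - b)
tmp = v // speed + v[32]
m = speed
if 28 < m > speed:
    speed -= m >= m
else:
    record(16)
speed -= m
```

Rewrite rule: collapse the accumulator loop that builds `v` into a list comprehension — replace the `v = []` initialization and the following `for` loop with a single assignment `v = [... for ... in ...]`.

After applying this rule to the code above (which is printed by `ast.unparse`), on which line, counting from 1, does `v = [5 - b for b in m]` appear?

4

Transformed code:
tmp = 39
tmp = speed
m = handle(2)
v = [5 - b for b in m]
tmp = v // speed + v[32]
m = speed
if 28 < m > speed:
    speed -= m >= m
else:
    record(16)
speed -= m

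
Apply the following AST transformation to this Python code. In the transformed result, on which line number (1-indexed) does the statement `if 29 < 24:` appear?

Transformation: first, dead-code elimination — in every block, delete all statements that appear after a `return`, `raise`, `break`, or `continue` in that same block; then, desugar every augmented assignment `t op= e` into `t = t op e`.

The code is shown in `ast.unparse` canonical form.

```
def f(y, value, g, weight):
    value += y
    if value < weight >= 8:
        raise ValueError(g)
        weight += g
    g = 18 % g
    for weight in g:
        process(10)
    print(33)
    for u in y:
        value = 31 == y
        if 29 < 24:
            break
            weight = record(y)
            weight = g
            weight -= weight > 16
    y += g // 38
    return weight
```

Transformed code:
def f(y, value, g, weight):
    value = value + y
    if value < weight >= 8:
        raise ValueError(g)
    g = 18 % g
    for weight in g:
        process(10)
    print(33)
    for u in y:
        value = 31 == y
        if 29 < 24:
            break
    y = y + g // 38
    return weight

11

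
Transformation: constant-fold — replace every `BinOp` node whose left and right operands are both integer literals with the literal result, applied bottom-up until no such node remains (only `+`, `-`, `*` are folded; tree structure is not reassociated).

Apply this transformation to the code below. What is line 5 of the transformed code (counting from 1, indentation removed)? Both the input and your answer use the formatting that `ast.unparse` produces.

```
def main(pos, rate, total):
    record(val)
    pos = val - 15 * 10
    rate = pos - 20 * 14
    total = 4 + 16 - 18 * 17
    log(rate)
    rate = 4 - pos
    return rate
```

Transformed code:
def main(pos, rate, total):
    record(val)
    pos = val - 150
    rate = pos - 280
    total = -286
    log(rate)
    rate = 4 - pos
    return rate

total = -286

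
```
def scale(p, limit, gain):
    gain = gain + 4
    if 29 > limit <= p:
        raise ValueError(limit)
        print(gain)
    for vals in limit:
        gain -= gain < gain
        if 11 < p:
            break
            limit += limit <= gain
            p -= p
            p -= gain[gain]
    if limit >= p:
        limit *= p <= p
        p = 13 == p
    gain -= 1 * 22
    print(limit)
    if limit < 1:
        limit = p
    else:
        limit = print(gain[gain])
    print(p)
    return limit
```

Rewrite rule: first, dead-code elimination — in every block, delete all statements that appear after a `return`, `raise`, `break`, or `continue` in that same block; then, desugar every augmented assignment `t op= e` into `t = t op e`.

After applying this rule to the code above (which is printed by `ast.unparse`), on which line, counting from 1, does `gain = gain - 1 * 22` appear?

12

Transformed code:
def scale(p, limit, gain):
    gain = gain + 4
    if 29 > limit <= p:
        raise ValueError(limit)
    for vals in limit:
        gain = gain - (gain < gain)
        if 11 < p:
            break
    if limit >= p:
        limit = limit * (p <= p)
        p = 13 == p
    gain = gain - 1 * 22
    print(limit)
    if limit < 1:
        limit = p
    else:
        limit = print(gain[gain])
    print(p)
    return limit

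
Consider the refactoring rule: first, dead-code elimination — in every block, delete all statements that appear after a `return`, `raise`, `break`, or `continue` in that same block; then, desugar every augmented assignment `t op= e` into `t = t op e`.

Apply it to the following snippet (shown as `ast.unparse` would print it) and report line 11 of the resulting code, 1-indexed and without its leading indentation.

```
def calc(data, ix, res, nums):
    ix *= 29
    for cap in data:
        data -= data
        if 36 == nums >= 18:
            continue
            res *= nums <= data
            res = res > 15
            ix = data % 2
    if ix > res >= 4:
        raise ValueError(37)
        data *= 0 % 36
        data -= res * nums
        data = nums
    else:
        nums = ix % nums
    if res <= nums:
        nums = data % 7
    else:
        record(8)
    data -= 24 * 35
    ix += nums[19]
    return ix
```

if res <= nums:

Transformed code:
def calc(data, ix, res, nums):
    ix = ix * 29
    for cap in data:
        data = data - data
        if 36 == nums >= 18:
            continue
    if ix > res >= 4:
        raise ValueError(37)
    else:
        nums = ix % nums
    if res <= nums:
        nums = data % 7
    else:
        record(8)
    data = data - 24 * 35
    ix = ix + nums[19]
    return ix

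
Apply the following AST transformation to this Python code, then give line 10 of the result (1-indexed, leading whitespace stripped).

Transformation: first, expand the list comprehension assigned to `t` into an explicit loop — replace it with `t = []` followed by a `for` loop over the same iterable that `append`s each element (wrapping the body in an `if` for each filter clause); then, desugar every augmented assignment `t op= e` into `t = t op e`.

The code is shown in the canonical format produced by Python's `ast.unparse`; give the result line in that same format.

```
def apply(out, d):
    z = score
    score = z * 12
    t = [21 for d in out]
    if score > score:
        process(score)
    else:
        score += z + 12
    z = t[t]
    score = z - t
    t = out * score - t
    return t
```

score = score + (z + 12)

Transformed code:
def apply(out, d):
    z = score
    score = z * 12
    t = []
    for d in out:
        t.append(21)
    if score > score:
        process(score)
    else:
        score = score + (z + 12)
    z = t[t]
    score = z - t
    t = out * score - t
    return t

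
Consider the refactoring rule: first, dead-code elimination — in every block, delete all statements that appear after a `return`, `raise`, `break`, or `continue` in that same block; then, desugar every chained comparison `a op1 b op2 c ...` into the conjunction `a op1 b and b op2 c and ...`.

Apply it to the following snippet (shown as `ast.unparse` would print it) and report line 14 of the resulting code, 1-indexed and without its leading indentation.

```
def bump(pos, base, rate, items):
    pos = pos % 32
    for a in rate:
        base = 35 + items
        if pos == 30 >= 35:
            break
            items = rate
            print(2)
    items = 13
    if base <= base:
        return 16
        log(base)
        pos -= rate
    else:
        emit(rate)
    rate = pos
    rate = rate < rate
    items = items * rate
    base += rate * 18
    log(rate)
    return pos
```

items = items * rate

Transformed code:
def bump(pos, base, rate, items):
    pos = pos % 32
    for a in rate:
        base = 35 + items
        if pos == 30 and 30 >= 35:
            break
    items = 13
    if base <= base:
        return 16
    else:
        emit(rate)
    rate = pos
    rate = rate < rate
    items = items * rate
    base += rate * 18
    log(rate)
    return pos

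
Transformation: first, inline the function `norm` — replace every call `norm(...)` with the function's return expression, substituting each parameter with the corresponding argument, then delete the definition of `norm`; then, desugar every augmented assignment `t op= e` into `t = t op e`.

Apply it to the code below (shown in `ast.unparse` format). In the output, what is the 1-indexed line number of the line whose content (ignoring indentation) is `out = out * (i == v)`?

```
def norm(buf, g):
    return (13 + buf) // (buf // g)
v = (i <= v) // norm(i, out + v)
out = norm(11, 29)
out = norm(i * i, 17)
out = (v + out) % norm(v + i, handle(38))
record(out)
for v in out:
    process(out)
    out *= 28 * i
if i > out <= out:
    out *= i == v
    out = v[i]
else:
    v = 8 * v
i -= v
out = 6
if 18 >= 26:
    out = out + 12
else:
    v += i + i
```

10

Transformed code:
v = (i <= v) // ((13 + i) // (i // (out + v)))
out = (13 + 11) // (11 // 29)
out = (13 + i * i) // (i * i // 17)
out = (v + out) % ((13 + (v + i)) // ((v + i) // handle(38)))
record(out)
for v in out:
    process(out)
    out = out * (28 * i)
if i > out <= out:
    out = out * (i == v)
    out = v[i]
else:
    v = 8 * v
i = i - v
out = 6
if 18 >= 26:
    out = out + 12
else:
    v = v + (i + i)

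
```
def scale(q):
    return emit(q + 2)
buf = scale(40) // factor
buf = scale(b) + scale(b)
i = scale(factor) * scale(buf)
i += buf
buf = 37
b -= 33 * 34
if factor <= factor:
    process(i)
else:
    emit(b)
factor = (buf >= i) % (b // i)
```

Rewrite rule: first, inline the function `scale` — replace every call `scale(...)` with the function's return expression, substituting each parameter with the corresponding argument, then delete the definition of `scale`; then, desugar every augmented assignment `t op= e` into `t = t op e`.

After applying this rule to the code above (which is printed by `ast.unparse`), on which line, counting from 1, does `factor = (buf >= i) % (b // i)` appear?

Transformed code:
buf = emit(40 + 2) // factor
buf = emit(b + 2) + emit(b + 2)
i = emit(factor + 2) * emit(buf + 2)
i = i + buf
buf = 37
b = b - 33 * 34
if factor <= factor:
    process(i)
else:
    emit(b)
factor = (buf >= i) % (b // i)

11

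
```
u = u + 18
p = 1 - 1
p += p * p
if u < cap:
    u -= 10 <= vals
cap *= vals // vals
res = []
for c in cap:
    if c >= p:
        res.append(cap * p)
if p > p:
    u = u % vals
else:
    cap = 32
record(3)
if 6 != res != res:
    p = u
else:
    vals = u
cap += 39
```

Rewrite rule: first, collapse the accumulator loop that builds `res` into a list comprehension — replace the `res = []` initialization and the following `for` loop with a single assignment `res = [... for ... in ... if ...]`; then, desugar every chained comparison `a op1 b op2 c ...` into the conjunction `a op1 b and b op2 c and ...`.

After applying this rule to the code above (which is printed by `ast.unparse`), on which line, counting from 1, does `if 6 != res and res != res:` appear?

13

Transformed code:
u = u + 18
p = 1 - 1
p += p * p
if u < cap:
    u -= 10 <= vals
cap *= vals // vals
res = [cap * p for c in cap if c >= p]
if p > p:
    u = u % vals
else:
    cap = 32
record(3)
if 6 != res and res != res:
    p = u
else:
    vals = u
cap += 39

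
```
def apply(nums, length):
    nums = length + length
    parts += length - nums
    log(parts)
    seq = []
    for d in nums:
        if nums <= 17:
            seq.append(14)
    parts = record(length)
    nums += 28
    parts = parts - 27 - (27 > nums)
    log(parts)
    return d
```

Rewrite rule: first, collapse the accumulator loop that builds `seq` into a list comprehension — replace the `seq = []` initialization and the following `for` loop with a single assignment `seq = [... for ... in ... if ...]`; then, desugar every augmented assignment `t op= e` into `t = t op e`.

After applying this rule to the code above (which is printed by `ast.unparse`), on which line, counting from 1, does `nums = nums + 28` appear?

7

Transformed code:
def apply(nums, length):
    nums = length + length
    parts = parts + (length - nums)
    log(parts)
    seq = [14 for d in nums if nums <= 17]
    parts = record(length)
    nums = nums + 28
    parts = parts - 27 - (27 > nums)
    log(parts)
    return d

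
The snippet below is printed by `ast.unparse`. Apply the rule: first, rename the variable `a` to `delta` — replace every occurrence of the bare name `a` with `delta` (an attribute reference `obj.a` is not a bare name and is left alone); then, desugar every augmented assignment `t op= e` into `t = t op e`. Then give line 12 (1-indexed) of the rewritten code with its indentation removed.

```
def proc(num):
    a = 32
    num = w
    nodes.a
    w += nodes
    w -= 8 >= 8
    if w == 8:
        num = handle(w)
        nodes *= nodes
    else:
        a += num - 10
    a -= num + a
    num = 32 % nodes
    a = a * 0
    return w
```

Transformed code:
def proc(num):
    delta = 32
    num = w
    nodes.a
    w = w + nodes
    w = w - (8 >= 8)
    if w == 8:
        num = handle(w)
        nodes = nodes * nodes
    else:
        delta = delta + (num - 10)
    delta = delta - (num + delta)
    num = 32 % nodes
    delta = delta * 0
    return w

delta = delta - (num + delta)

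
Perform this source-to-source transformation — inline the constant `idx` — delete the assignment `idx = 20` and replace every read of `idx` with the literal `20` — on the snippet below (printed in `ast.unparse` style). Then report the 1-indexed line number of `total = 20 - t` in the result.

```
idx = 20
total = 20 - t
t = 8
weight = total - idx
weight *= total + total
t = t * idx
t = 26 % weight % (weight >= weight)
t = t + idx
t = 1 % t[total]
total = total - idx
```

1

Transformed code:
total = 20 - t
t = 8
weight = total - 20
weight *= total + total
t = t * 20
t = 26 % weight % (weight >= weight)
t = t + 20
t = 1 % t[total]
total = total - 20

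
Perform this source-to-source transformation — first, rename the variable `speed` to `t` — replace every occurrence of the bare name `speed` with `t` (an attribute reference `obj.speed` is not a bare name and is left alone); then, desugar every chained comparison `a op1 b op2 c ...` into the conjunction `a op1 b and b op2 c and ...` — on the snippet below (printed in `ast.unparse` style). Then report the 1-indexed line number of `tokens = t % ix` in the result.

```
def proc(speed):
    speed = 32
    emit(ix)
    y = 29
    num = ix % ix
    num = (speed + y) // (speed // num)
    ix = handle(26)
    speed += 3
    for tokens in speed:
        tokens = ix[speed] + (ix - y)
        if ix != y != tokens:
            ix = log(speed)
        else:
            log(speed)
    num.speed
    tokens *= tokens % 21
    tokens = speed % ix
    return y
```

Transformed code:
def proc(t):
    t = 32
    emit(ix)
    y = 29
    num = ix % ix
    num = (t + y) // (t // num)
    ix = handle(26)
    t += 3
    for tokens in t:
        tokens = ix[t] + (ix - y)
        if ix != y and y != tokens:
            ix = log(t)
        else:
            log(t)
    num.speed
    tokens *= tokens % 21
    tokens = t % ix
    return y

17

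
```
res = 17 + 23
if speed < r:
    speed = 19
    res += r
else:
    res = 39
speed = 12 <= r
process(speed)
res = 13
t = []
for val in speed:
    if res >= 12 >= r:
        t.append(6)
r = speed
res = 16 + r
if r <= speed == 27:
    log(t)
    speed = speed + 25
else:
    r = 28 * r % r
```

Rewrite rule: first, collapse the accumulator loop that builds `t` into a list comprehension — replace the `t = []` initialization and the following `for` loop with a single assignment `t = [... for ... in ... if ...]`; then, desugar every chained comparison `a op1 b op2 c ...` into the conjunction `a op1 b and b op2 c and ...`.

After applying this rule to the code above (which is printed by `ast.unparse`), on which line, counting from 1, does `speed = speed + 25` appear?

Transformed code:
res = 17 + 23
if speed < r:
    speed = 19
    res += r
else:
    res = 39
speed = 12 <= r
process(speed)
res = 13
t = [6 for val in speed if res >= 12 and 12 >= r]
r = speed
res = 16 + r
if r <= speed and speed == 27:
    log(t)
    speed = speed + 25
else:
    r = 28 * r % r

15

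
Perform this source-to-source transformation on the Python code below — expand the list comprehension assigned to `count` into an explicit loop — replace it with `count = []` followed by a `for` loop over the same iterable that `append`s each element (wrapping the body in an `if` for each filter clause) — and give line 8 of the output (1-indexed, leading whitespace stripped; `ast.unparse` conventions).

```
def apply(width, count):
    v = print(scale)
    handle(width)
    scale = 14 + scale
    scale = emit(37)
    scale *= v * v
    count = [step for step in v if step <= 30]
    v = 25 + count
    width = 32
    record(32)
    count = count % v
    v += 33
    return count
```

for step in v:

Transformed code:
def apply(width, count):
    v = print(scale)
    handle(width)
    scale = 14 + scale
    scale = emit(37)
    scale *= v * v
    count = []
    for step in v:
        if step <= 30:
            count.append(step)
    v = 25 + count
    width = 32
    record(32)
    count = count % v
    v += 33
    return count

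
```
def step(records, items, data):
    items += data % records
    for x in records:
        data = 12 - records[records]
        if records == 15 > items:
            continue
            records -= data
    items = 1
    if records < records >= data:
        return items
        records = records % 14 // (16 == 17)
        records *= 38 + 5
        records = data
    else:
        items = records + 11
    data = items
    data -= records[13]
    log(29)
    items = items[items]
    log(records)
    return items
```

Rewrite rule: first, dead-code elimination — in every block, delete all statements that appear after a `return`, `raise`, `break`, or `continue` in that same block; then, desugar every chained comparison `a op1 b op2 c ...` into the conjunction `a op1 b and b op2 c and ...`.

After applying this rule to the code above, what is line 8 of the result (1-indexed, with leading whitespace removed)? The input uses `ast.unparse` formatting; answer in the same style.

Transformed code:
def step(records, items, data):
    items += data % records
    for x in records:
        data = 12 - records[records]
        if records == 15 and 15 > items:
            continue
    items = 1
    if records < records and records >= data:
        return items
    else:
        items = records + 11
    data = items
    data -= records[13]
    log(29)
    items = items[items]
    log(records)
    return items

if records < records and records >= data:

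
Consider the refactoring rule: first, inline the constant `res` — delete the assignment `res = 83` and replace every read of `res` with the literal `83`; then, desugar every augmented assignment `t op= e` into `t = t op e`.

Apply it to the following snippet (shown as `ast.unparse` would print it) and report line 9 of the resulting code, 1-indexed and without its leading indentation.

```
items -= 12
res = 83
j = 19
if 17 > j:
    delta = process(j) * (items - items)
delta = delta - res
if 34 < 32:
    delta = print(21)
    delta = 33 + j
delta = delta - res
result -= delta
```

Transformed code:
items = items - 12
j = 19
if 17 > j:
    delta = process(j) * (items - items)
delta = delta - 83
if 34 < 32:
    delta = print(21)
    delta = 33 + j
delta = delta - 83
result = result - delta

delta = delta - 83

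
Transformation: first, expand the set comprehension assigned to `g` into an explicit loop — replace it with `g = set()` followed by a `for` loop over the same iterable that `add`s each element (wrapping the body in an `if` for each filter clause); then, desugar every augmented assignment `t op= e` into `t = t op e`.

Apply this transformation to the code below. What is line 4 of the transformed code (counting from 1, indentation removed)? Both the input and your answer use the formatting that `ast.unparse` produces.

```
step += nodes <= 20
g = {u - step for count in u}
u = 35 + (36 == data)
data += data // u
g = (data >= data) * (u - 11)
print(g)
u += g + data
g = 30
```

Transformed code:
step = step + (nodes <= 20)
g = set()
for count in u:
    g.add(u - step)
u = 35 + (36 == data)
data = data + data // u
g = (data >= data) * (u - 11)
print(g)
u = u + (g + data)
g = 30

g.add(u - step)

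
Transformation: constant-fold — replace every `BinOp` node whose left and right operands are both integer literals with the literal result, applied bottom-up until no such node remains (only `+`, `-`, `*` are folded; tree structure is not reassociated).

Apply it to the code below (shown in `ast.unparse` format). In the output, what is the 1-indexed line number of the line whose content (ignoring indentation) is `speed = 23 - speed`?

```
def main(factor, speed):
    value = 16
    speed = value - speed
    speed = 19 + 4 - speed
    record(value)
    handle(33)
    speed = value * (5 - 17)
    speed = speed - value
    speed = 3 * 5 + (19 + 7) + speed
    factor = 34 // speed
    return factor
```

Transformed code:
def main(factor, speed):
    value = 16
    speed = value - speed
    speed = 23 - speed
    record(value)
    handle(33)
    speed = value * -12
    speed = speed - value
    speed = 41 + speed
    factor = 34 // speed
    return factor

4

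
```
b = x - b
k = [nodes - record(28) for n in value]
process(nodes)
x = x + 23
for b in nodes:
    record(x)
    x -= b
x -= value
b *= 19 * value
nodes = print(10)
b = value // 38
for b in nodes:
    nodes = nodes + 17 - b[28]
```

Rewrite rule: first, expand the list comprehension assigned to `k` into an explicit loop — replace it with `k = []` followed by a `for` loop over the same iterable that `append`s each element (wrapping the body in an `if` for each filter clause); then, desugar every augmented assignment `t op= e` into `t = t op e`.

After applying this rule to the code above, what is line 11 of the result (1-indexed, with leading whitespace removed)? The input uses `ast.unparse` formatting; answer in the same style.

b = b * (19 * value)

Transformed code:
b = x - b
k = []
for n in value:
    k.append(nodes - record(28))
process(nodes)
x = x + 23
for b in nodes:
    record(x)
    x = x - b
x = x - value
b = b * (19 * value)
nodes = print(10)
b = value // 38
for b in nodes:
    nodes = nodes + 17 - b[28]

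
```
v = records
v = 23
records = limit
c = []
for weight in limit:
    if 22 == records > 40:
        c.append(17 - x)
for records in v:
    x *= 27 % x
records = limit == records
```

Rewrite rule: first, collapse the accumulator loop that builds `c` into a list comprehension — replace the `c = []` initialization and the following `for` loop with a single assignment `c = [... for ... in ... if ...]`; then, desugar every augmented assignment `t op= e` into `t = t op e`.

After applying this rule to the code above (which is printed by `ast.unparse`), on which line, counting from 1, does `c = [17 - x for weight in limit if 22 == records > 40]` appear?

Transformed code:
v = records
v = 23
records = limit
c = [17 - x for weight in limit if 22 == records > 40]
for records in v:
    x = x * (27 % x)
records = limit == records

4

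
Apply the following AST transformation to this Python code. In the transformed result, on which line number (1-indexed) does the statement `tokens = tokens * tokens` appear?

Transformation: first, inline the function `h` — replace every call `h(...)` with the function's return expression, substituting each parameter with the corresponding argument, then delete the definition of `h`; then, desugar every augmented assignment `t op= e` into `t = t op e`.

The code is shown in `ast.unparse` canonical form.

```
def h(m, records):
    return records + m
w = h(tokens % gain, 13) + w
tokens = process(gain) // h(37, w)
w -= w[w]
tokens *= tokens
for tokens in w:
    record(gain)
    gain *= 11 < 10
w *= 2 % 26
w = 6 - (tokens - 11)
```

Transformed code:
w = 13 + tokens % gain + w
tokens = process(gain) // (w + 37)
w = w - w[w]
tokens = tokens * tokens
for tokens in w:
    record(gain)
    gain = gain * (11 < 10)
w = w * (2 % 26)
w = 6 - (tokens - 11)

4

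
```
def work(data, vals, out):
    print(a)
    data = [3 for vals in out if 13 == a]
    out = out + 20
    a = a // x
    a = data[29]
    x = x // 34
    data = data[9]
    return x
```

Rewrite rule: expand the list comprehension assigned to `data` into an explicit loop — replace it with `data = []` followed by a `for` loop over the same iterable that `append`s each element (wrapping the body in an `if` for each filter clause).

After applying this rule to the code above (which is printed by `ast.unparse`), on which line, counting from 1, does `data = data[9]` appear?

11

Transformed code:
def work(data, vals, out):
    print(a)
    data = []
    for vals in out:
        if 13 == a:
            data.append(3)
    out = out + 20
    a = a // x
    a = data[29]
    x = x // 34
    data = data[9]
    return x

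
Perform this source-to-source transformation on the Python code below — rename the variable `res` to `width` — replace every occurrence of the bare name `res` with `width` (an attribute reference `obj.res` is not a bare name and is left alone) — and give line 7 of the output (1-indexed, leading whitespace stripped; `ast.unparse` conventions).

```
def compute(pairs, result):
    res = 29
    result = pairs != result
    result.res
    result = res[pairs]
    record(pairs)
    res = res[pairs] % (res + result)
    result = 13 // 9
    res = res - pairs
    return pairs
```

Transformed code:
def compute(pairs, result):
    width = 29
    result = pairs != result
    result.res
    result = width[pairs]
    record(pairs)
    width = width[pairs] % (width + result)
    result = 13 // 9
    width = width - pairs
    return pairs

width = width[pairs] % (width + result)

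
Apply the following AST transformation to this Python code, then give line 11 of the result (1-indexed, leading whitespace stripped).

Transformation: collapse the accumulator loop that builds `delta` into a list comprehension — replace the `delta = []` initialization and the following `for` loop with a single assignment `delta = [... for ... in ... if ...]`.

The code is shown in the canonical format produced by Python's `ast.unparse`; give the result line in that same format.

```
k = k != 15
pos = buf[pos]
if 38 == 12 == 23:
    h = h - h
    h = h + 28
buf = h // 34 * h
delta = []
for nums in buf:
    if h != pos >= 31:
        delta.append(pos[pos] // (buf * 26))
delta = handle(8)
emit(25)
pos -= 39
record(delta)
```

record(delta)

Transformed code:
k = k != 15
pos = buf[pos]
if 38 == 12 == 23:
    h = h - h
    h = h + 28
buf = h // 34 * h
delta = [pos[pos] // (buf * 26) for nums in buf if h != pos >= 31]
delta = handle(8)
emit(25)
pos -= 39
record(delta)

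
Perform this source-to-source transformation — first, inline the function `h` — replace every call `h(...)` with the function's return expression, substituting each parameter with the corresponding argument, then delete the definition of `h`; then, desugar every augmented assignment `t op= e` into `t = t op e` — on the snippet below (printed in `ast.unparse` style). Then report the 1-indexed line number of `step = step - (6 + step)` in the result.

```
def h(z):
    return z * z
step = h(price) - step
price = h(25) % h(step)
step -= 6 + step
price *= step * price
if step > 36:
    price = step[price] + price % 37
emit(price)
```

Transformed code:
step = price * price - step
price = 25 * 25 % (step * step)
step = step - (6 + step)
price = price * (step * price)
if step > 36:
    price = step[price] + price % 37
emit(price)

3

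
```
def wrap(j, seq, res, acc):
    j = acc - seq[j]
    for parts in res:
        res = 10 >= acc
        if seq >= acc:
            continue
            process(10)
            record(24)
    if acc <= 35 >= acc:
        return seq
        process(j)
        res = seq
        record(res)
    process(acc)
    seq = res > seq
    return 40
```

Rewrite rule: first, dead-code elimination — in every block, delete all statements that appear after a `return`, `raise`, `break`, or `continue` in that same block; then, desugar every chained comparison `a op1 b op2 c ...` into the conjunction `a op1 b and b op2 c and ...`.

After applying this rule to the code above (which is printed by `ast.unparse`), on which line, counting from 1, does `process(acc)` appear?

Transformed code:
def wrap(j, seq, res, acc):
    j = acc - seq[j]
    for parts in res:
        res = 10 >= acc
        if seq >= acc:
            continue
    if acc <= 35 and 35 >= acc:
        return seq
    process(acc)
    seq = res > seq
    return 40

9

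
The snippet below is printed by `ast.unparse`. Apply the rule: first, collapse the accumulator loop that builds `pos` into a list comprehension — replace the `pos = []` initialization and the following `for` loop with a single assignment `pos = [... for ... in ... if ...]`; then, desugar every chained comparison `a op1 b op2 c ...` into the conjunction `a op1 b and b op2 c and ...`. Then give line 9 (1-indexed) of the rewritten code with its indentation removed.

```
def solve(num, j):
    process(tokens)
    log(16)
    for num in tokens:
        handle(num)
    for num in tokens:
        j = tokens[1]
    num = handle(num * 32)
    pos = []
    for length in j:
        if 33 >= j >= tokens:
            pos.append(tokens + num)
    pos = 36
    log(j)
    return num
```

Transformed code:
def solve(num, j):
    process(tokens)
    log(16)
    for num in tokens:
        handle(num)
    for num in tokens:
        j = tokens[1]
    num = handle(num * 32)
    pos = [tokens + num for length in j if 33 >= j and j >= tokens]
    pos = 36
    log(j)
    return num

pos = [tokens + num for length in j if 33 >= j and j >= tokens]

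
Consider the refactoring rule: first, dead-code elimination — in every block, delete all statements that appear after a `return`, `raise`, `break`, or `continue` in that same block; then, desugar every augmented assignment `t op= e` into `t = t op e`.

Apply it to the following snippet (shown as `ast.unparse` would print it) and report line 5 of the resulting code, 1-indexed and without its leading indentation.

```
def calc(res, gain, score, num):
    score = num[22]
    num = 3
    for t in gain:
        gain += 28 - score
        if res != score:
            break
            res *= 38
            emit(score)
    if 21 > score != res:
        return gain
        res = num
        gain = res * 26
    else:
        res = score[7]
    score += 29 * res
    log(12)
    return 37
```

gain = gain + (28 - score)

Transformed code:
def calc(res, gain, score, num):
    score = num[22]
    num = 3
    for t in gain:
        gain = gain + (28 - score)
        if res != score:
            break
    if 21 > score != res:
        return gain
    else:
        res = score[7]
    score = score + 29 * res
    log(12)
    return 37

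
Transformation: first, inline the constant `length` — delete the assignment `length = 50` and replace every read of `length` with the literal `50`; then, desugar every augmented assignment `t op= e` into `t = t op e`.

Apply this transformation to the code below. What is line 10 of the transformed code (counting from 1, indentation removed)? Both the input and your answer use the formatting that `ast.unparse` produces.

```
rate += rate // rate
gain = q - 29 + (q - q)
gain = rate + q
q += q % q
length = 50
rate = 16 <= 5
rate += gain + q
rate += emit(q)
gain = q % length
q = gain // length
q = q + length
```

Transformed code:
rate = rate + rate // rate
gain = q - 29 + (q - q)
gain = rate + q
q = q + q % q
rate = 16 <= 5
rate = rate + (gain + q)
rate = rate + emit(q)
gain = q % 50
q = gain // 50
q = q + 50

q = q + 50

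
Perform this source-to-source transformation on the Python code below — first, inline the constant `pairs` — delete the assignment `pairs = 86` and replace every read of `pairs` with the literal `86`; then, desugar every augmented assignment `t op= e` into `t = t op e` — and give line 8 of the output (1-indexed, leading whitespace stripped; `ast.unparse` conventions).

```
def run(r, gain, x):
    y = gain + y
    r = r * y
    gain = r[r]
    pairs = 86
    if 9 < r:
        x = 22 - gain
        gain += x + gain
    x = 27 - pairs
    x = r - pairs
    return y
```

x = 27 - 86

Transformed code:
def run(r, gain, x):
    y = gain + y
    r = r * y
    gain = r[r]
    if 9 < r:
        x = 22 - gain
        gain = gain + (x + gain)
    x = 27 - 86
    x = r - 86
    return y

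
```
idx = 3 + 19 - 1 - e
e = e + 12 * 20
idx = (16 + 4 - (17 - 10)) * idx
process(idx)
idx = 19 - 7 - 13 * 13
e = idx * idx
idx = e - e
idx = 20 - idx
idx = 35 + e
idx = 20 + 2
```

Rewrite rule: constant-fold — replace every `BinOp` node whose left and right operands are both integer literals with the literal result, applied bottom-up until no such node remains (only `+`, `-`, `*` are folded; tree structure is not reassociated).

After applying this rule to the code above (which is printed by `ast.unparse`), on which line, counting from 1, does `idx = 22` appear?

Transformed code:
idx = 21 - e
e = e + 240
idx = 13 * idx
process(idx)
idx = -157
e = idx * idx
idx = e - e
idx = 20 - idx
idx = 35 + e
idx = 22

10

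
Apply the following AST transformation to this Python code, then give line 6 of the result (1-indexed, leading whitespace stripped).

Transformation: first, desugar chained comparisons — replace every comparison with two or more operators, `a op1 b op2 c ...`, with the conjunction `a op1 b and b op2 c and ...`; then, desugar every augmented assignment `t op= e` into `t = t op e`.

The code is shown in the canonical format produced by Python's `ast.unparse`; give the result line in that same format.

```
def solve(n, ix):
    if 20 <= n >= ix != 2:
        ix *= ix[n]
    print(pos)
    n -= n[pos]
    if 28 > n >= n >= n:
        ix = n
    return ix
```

Transformed code:
def solve(n, ix):
    if 20 <= n and n >= ix and (ix != 2):
        ix = ix * ix[n]
    print(pos)
    n = n - n[pos]
    if 28 > n and n >= n and (n >= n):
        ix = n
    return ix

if 28 > n and n >= n and (n >= n):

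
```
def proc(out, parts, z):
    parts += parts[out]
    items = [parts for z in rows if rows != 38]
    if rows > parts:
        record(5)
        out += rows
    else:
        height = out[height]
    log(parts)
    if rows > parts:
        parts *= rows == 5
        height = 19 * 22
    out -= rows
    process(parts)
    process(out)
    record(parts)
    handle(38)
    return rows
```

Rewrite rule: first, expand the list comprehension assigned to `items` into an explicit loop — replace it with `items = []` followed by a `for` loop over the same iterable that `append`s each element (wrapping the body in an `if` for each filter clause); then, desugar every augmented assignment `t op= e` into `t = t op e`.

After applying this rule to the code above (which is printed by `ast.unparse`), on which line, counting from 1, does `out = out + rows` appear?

9

Transformed code:
def proc(out, parts, z):
    parts = parts + parts[out]
    items = []
    for z in rows:
        if rows != 38:
            items.append(parts)
    if rows > parts:
        record(5)
        out = out + rows
    else:
        height = out[height]
    log(parts)
    if rows > parts:
        parts = parts * (rows == 5)
        height = 19 * 22
    out = out - rows
    process(parts)
    process(out)
    record(parts)
    handle(38)
    return rows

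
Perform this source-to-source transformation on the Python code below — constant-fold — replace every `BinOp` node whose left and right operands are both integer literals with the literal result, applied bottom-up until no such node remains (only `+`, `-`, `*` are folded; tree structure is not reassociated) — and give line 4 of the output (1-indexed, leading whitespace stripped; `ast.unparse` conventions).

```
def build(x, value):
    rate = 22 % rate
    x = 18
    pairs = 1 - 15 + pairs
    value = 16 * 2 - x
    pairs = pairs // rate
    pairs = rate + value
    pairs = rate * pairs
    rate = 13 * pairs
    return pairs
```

Transformed code:
def build(x, value):
    rate = 22 % rate
    x = 18
    pairs = -14 + pairs
    value = 32 - x
    pairs = pairs // rate
    pairs = rate + value
    pairs = rate * pairs
    rate = 13 * pairs
    return pairs

pairs = -14 + pairs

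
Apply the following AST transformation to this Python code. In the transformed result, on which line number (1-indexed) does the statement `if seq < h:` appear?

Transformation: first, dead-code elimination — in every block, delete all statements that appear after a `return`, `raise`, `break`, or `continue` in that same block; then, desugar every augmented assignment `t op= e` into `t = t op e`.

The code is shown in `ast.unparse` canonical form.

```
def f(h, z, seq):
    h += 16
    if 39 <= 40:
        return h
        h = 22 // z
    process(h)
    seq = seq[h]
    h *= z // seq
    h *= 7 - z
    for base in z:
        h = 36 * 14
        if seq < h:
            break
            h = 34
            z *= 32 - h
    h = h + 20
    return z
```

Transformed code:
def f(h, z, seq):
    h = h + 16
    if 39 <= 40:
        return h
    process(h)
    seq = seq[h]
    h = h * (z // seq)
    h = h * (7 - z)
    for base in z:
        h = 36 * 14
        if seq < h:
            break
    h = h + 20
    return z

11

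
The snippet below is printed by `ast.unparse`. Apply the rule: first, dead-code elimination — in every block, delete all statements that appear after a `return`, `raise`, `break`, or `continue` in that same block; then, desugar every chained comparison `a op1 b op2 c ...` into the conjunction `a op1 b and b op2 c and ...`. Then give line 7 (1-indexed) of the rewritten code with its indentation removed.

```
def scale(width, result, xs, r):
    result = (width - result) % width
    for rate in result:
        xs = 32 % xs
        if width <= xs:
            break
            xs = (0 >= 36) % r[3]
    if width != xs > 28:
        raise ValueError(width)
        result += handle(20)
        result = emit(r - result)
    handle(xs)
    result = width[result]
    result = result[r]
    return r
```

if width != xs and xs > 28:

Transformed code:
def scale(width, result, xs, r):
    result = (width - result) % width
    for rate in result:
        xs = 32 % xs
        if width <= xs:
            break
    if width != xs and xs > 28:
        raise ValueError(width)
    handle(xs)
    result = width[result]
    result = result[r]
    return r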